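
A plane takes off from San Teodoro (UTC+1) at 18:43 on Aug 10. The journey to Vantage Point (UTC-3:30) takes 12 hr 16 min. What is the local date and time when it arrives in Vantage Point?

Convert departure to UTC: 18:43 − 1:00 = 17:43 UTC on Aug 10.
Add 12 hours and 16 minutes travel time → 05:59 UTC (Aug 11).
Vantage Point is UTC−3:30, so local arrival = 05:59 − 3:30 = 02:29 on Aug 11.

02:29 on Aug 11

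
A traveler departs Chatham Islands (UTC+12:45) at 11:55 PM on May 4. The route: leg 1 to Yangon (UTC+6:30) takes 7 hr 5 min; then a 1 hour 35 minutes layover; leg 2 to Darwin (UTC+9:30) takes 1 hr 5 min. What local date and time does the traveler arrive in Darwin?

Convert departure to UTC: 11:55 PM − 12:45 = 11:10 AM UTC on May 4.
Add 7 hours 5 minutes leg 1 → 6:15 PM UTC.
Add 1 hour and 35 minutes layover in Yangon → 7:50 PM UTC.
Add 1 hour and 5 minutes leg 2 → 8:55 PM UTC.
Darwin is UTC+9:30, so local arrival = 8:55 PM + 9:30 = 6:25 AM on May 5.

6:25 AM on May 5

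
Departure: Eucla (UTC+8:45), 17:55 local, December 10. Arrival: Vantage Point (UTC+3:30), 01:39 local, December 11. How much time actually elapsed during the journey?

12 hours 59 minutes

Departure in UTC: 17:55 − 8:45 = 09:10 on Dec 10.
Arrival in UTC: 01:39 − 3:30 = 22:09 on Dec 10.
Elapsed = 22:09 − 09:10 = 12 hours 59 minutes.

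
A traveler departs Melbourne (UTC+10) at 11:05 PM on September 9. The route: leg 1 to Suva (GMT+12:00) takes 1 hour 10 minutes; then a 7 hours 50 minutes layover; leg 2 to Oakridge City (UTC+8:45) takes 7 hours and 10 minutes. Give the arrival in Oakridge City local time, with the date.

Convert departure to UTC: 11:05 PM − 10:00 = 1:05 PM UTC on Sep 9.
Add 1 hour and 10 minutes leg 1 → 2:15 PM UTC.
Add 7 hours 50 minutes layover in Suva → 10:05 PM UTC.
Add 7 hours 10 minutes leg 2 → 5:15 AM UTC (Sep 10).
Oakridge City is UTC+8:45, so local arrival = 5:15 AM + 8:45 = 2:00 PM on Sep 10.

2:00 PM on Sep 10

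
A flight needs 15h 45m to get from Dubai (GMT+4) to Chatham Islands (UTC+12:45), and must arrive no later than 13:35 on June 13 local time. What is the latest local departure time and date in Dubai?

Target arrival in UTC: 13:35 − 12:45 = 00:50 on Jun 13.
Subtract 15 hours and 45 minutes → departure 09:05 UTC on Jun 12.
Dubai is UTC+4:00: 09:05 + 4:00 = 13:05 on Jun 12.

13:05 on June 12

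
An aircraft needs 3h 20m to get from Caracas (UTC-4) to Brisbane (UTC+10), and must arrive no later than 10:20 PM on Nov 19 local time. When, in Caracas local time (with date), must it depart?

Target arrival in UTC: 10:20 PM − 10:00 = 12:20 PM on Nov 19.
Subtract 3 hours and 20 minutes → departure 9:00 AM UTC on Nov 19.
Caracas is UTC−4:00: 9:00 AM − 4:00 = 5:00 AM on Nov 19.

5:00 AM on November 19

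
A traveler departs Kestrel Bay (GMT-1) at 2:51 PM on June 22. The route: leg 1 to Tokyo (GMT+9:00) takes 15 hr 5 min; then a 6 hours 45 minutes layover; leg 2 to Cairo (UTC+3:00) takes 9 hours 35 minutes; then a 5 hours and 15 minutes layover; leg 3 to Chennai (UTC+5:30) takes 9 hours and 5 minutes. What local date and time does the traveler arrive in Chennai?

Convert departure to UTC: 2:51 PM + 1:00 = 3:51 PM UTC on Jun 22.
Add 15 hours 5 minutes leg 1 → 6:56 AM UTC (Jun 23).
Add 6 hours and 45 minutes layover in Tokyo → 1:41 PM UTC.
Add 9 hours and 35 minutes leg 2 → 11:16 PM UTC.
Add 5 hours and 15 minutes layover in Cairo → 4:31 AM UTC (Jun 24).
Add 9 hours 5 minutes leg 3 → 1:36 PM UTC.
Chennai is UTC+5:30, so local arrival = 1:36 PM + 5:30 = 7:06 PM on Jun 24.

7:06 PM on Jun 24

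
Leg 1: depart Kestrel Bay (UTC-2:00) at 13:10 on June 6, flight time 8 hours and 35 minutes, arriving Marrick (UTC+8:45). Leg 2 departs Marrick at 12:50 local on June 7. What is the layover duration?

4 hours 20 minutes

Convert departure to UTC: 13:10 + 2:00 = 15:10 UTC on Jun 6.
Add 8 hours 35 minutes flight time → 23:45 UTC.
Marrick is UTC+8:45, so local arrival = 23:45 + 8:45 = 08:30 on Jun 7.
Layover = 12:50 − 08:30 = 4 hours 20 minutes.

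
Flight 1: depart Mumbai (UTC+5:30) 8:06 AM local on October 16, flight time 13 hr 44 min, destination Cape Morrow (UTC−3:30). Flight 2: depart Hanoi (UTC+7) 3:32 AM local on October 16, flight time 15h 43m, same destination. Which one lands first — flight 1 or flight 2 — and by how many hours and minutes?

the second, by 4 hours 5 minutes

Flight 1 in UTC: 8:06 AM − 5:30 = 2:36 AM on Oct 16.
+13 hours 44 minutes → arrive 4:20 PM UTC on Oct 16.
Flight 2 in UTC: 3:32 AM − 7:00 = 8:32 PM on Oct 15.
+15 hours 43 minutes → arrive 12:15 PM UTC on Oct 16.
Flight 2 lands earlier by 4 hours 5 minutes.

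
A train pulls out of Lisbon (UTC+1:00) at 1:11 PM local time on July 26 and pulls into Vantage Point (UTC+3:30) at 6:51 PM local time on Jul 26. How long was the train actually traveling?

Departure in UTC: 1:11 PM − 1:00 = 12:11 PM on Jul 26.
Arrival in UTC: 6:51 PM − 3:30 = 3:21 PM on Jul 26.
Elapsed = 3:21 PM − 12:11 PM = 3 hours 10 minutes.

3 hours 10 minutes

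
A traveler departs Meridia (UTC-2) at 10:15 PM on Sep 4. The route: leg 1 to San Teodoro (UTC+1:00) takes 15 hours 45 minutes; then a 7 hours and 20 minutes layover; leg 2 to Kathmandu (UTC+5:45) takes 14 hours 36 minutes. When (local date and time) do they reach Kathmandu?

7:41 PM on September 6

Convert departure to UTC: 10:15 PM + 2:00 = 12:15 AM UTC on Sep 5.
Add 15 hours and 45 minutes leg 1 → 4:00 PM UTC.
Add 7 hours 20 minutes layover in San Teodoro → 11:20 PM UTC.
Add 14 hours and 36 minutes leg 2 → 1:56 PM UTC (Sep 6).
Kathmandu is UTC+5:45, so local arrival = 1:56 PM + 5:45 = 7:41 PM on Sep 6.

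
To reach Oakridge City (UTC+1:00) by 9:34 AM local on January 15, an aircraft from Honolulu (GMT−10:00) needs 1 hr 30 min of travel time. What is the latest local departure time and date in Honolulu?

9:04 PM on Jan 14

Target arrival in UTC: 9:34 AM − 1:00 = 8:34 AM on Jan 15.
Subtract 1 hour 30 minutes → departure 7:04 AM UTC on Jan 15.
Honolulu is UTC−10:00: 7:04 AM − 10:00 = 9:04 PM on Jan 14.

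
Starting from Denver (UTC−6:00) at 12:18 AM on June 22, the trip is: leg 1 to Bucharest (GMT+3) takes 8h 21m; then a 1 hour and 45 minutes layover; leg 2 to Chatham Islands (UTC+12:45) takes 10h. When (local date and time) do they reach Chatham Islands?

3:09 PM on June 23

Convert departure to UTC: 12:18 AM + 6:00 = 6:18 AM UTC on Jun 22.
Add 8 hours 21 minutes leg 1 → 2:39 PM UTC.
Add 1 hour and 45 minutes layover in Bucharest → 4:24 PM UTC.
Add 10 hours leg 2 → 2:24 AM UTC (Jun 23).
Chatham Islands is UTC+12:45, so local arrival = 2:24 AM + 12:45 = 3:09 PM on Jun 23.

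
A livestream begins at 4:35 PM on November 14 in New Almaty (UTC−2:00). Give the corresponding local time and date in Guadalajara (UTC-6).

In UTC: 4:35 PM + 2:00 = 6:35 PM on Nov 14.
Guadalajara is UTC−6:00: 6:35 PM − 6:00 = 12:35 PM on Nov 14.

12:35 PM on November 14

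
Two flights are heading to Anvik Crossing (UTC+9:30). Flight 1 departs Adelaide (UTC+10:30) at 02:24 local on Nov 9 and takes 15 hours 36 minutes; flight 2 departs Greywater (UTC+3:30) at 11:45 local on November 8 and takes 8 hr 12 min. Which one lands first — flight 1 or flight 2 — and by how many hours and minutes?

Flight 1 in UTC: 02:24 − 10:30 = 15:54 on Nov 8.
+15 hours and 36 minutes → arrive 07:30 UTC on Nov 9.
Flight 2 in UTC: 11:45 − 3:30 = 08:15 on Nov 8.
+8 hours 12 minutes → arrive 16:27 UTC on Nov 8.
Flight 2 lands earlier by 15 hours 3 minutes.

the second, by 15 hours 3 minutes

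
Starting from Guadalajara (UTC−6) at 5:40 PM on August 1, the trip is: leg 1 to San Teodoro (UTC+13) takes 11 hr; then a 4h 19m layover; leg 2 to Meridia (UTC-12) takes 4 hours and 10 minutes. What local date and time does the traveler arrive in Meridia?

Convert departure to UTC: 5:40 PM + 6:00 = 11:40 PM UTC on Aug 1.
Add 11 hours leg 1 → 10:40 AM UTC (Aug 2).
Add 4 hours 19 minutes layover in San Teodoro → 2:59 PM UTC.
Add 4 hours and 10 minutes leg 2 → 7:09 PM UTC.
Meridia is UTC−12:00, so local arrival = 7:09 PM − 12:00 = 7:09 AM on Aug 2.

7:09 AM on Aug 2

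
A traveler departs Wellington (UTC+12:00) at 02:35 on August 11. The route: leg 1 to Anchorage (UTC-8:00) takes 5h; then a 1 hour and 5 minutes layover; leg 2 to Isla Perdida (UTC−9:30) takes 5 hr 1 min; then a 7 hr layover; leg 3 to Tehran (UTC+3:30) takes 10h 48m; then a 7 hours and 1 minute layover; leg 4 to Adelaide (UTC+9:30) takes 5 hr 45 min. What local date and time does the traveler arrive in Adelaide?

17:45 on August 12

Convert departure to UTC: 02:35 − 12:00 = 14:35 UTC on Aug 10.
Add 5 hours leg 1 → 19:35 UTC.
Add 1 hour 5 minutes layover in Anchorage → 20:40 UTC.
Add 5 hours 1 minute leg 2 → 01:41 UTC (Aug 11).
Add 7 hours layover in Isla Perdida → 08:41 UTC.
Add 10 hours 48 minutes leg 3 → 19:29 UTC.
Add 7 hours and 1 minute layover in Tehran → 02:30 UTC (Aug 12).
Add 5 hours and 45 minutes leg 4 → 08:15 UTC.
Adelaide is UTC+9:30, so local arrival = 08:15 + 9:30 = 17:45 on Aug 12.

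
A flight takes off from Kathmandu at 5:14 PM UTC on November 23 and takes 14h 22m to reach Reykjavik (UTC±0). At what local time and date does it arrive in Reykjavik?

Departure is given in UTC: 5:14 PM on Nov 23.
Add 14 hours 22 minutes → 7:36 AM UTC (Nov 24).
Reykjavik is UTC+0, so local arrival is 7:36 AM on Nov 24.

7:36 AM on November 24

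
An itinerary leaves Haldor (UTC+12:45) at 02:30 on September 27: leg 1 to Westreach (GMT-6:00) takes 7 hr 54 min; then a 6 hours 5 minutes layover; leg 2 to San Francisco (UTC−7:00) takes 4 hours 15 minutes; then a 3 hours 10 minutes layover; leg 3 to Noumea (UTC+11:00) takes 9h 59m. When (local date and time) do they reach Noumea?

Convert departure to UTC: 02:30 − 12:45 = 13:45 UTC on Sep 26.
Add 7 hours and 54 minutes leg 1 → 21:39 UTC.
Add 6 hours and 5 minutes layover in Westreach → 03:44 UTC (Sep 27).
Add 4 hours and 15 minutes leg 2 → 07:59 UTC.
Add 3 hours and 10 minutes layover in San Francisco → 11:09 UTC.
Add 9 hours 59 minutes leg 3 → 21:08 UTC.
Noumea is UTC+11:00, so local arrival = 21:08 + 11:00 = 08:08 on Sep 28.

08:08 on Sep 28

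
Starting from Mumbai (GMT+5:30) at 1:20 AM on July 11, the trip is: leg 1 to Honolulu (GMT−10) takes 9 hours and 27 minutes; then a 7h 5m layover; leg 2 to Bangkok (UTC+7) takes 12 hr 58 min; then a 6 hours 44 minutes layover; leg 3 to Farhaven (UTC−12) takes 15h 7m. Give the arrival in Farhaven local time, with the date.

11:11 AM on July 12

Convert departure to UTC: 1:20 AM − 5:30 = 7:50 PM UTC on Jul 10.
Add 9 hours 27 minutes leg 1 → 5:17 AM UTC (Jul 11).
Add 7 hours and 5 minutes layover in Honolulu → 12:22 PM UTC.
Add 12 hours 58 minutes leg 2 → 1:20 AM UTC (Jul 12).
Add 6 hours and 44 minutes layover in Bangkok → 8:04 AM UTC.
Add 15 hours 7 minutes leg 3 → 11:11 PM UTC.
Farhaven is UTC−12:00, so local arrival = 11:11 PM − 12:00 = 11:11 AM on Jul 12.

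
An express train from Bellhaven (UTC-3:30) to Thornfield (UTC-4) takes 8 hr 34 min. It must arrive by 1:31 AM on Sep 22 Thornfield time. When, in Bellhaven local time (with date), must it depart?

Target arrival in UTC: 1:31 AM + 4:00 = 5:31 AM on Sep 22.
Subtract 8 hours and 34 minutes → departure 8:57 PM UTC on Sep 21.
Bellhaven is UTC−3:30: 8:57 PM − 3:30 = 5:27 PM on Sep 21.

5:27 PM on Sep 21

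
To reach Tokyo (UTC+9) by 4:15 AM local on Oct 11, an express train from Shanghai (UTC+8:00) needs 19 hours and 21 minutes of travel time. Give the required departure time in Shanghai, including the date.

Target arrival in UTC: 4:15 AM − 9:00 = 7:15 PM on Oct 10.
Subtract 19 hours and 21 minutes → departure 11:54 PM UTC on Oct 9.
Shanghai is UTC+8:00: 11:54 PM + 8:00 = 7:54 AM on Oct 10.

7:54 AM on Oct 10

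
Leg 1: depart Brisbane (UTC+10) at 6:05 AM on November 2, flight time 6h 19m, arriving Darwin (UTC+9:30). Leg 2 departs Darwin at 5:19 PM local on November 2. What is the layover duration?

5 hours 25 minutes

Convert departure to UTC: 6:05 AM − 10:00 = 8:05 PM UTC on Nov 1.
Add 6 hours and 19 minutes flight time → 2:24 AM UTC (Nov 2).
Darwin is UTC+9:30, so local arrival = 2:24 AM + 9:30 = 11:54 AM on Nov 2.
Layover = 5:19 PM − 11:54 AM = 5 hours 25 minutes.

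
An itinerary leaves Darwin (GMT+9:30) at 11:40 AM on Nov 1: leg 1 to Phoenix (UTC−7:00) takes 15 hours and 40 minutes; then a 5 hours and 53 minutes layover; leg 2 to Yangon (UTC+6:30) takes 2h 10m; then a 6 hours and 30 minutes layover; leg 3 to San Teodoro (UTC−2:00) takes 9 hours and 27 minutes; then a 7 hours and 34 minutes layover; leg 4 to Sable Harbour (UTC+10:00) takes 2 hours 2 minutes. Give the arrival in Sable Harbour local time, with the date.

1:26 PM on Nov 3

Convert departure to UTC: 11:40 AM − 9:30 = 2:10 AM UTC on Nov 1.
Add 15 hours and 40 minutes leg 1 → 5:50 PM UTC.
Add 5 hours and 53 minutes layover in Phoenix → 11:43 PM UTC.
Add 2 hours 10 minutes leg 2 → 1:53 AM UTC (Nov 2).
Add 6 hours 30 minutes layover in Yangon → 8:23 AM UTC.
Add 9 hours 27 minutes leg 3 → 5:50 PM UTC.
Add 7 hours and 34 minutes layover in San Teodoro → 1:24 AM UTC (Nov 3).
Add 2 hours and 2 minutes leg 4 → 3:26 AM UTC.
Sable Harbour is UTC+10:00, so local arrival = 3:26 AM + 10:00 = 1:26 PM on Nov 3.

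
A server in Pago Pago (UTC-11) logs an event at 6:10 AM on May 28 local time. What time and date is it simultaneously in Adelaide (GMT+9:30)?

In UTC: 6:10 AM + 11:00 = 5:10 PM on May 28.
Adelaide is UTC+9:30: 5:10 PM + 9:30 = 2:40 AM on May 29.

2:40 AM on May 29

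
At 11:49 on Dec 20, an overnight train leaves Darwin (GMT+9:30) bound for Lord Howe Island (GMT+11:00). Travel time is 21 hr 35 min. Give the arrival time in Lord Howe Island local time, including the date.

10:54 on Dec 21

Convert departure to UTC: 11:49 − 9:30 = 02:19 UTC on Dec 20.
Add 21 hours and 35 minutes travel time → 23:54 UTC.
Lord Howe Island is UTC+11:00, so local arrival = 23:54 + 11:00 = 10:54 on Dec 21.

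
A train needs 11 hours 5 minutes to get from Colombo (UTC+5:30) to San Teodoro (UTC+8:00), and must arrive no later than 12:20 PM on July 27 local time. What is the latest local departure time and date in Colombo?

10:45 PM on Jul 26

Target arrival in UTC: 12:20 PM − 8:00 = 4:20 AM on Jul 27.
Subtract 11 hours and 5 minutes → departure 5:15 PM UTC on Jul 26.
Colombo is UTC+5:30: 5:15 PM + 5:30 = 10:45 PM on Jul 26.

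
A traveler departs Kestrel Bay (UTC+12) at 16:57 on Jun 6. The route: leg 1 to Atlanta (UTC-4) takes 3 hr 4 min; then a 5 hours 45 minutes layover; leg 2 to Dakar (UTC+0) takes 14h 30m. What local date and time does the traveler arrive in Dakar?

04:16 on June 7

Convert departure to UTC: 16:57 − 12:00 = 04:57 UTC on Jun 6.
Add 3 hours and 4 minutes leg 1 → 08:01 UTC.
Add 5 hours and 45 minutes layover in Atlanta → 13:46 UTC.
Add 14 hours 30 minutes leg 2 → 04:16 UTC (Jun 7).
Dakar is UTC+0, so local arrival is the same: 04:16 on Jun 7.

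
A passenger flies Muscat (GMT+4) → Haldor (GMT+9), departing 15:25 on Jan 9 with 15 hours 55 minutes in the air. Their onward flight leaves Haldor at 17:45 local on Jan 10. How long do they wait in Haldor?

5 hours 25 minutes

Convert departure to UTC: 15:25 − 4:00 = 11:25 UTC on Jan 9.
Add 15 hours 55 minutes flight time → 03:20 UTC (Jan 10).
Haldor is UTC+9:00, so local arrival = 03:20 + 9:00 = 12:20 on Jan 10.
Layover = 17:45 − 12:20 = 5 hours 25 minutes.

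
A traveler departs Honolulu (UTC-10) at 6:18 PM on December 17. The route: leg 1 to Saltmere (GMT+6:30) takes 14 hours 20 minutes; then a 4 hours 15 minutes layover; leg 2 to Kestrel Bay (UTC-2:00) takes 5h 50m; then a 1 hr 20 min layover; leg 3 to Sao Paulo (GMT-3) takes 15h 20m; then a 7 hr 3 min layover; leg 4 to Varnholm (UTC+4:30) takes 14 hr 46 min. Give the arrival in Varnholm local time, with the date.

Convert departure to UTC: 6:18 PM + 10:00 = 4:18 AM UTC on Dec 18.
Add 14 hours and 20 minutes leg 1 → 6:38 PM UTC.
Add 4 hours and 15 minutes layover in Saltmere → 10:53 PM UTC.
Add 5 hours 50 minutes leg 2 → 4:43 AM UTC (Dec 19).
Add 1 hour 20 minutes layover in Kestrel Bay → 6:03 AM UTC.
Add 15 hours 20 minutes leg 3 → 9:23 PM UTC.
Add 7 hours 3 minutes layover in Sao Paulo → 4:26 AM UTC (Dec 20).
Add 14 hours and 46 minutes leg 4 → 7:12 PM UTC.
Varnholm is UTC+4:30, so local arrival = 7:12 PM + 4:30 = 11:42 PM on Dec 20.

11:42 PM on December 20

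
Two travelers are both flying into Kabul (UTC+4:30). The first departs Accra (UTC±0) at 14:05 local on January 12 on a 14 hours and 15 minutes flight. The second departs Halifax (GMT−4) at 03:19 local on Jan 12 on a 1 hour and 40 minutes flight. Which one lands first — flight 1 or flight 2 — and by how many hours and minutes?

the second, by 19 hours 21 minutes

Flight 1 departs at 14:05 UTC (Jan 12).
+14 hours and 15 minutes → arrive 04:20 UTC on Jan 13.
Flight 2 in UTC: 03:19 + 4:00 = 07:19 on Jan 12.
+1 hour and 40 minutes → arrive 08:59 UTC on Jan 12.
Flight 2 lands earlier by 19 hours 21 minutes.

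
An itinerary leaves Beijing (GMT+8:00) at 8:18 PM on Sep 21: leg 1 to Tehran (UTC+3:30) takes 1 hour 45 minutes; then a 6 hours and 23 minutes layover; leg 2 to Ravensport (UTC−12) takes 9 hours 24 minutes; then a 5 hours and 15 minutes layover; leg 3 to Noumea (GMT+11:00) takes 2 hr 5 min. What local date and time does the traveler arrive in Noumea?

Convert departure to UTC: 8:18 PM − 8:00 = 12:18 PM UTC on Sep 21.
Add 1 hour 45 minutes leg 1 → 2:03 PM UTC.
Add 6 hours 23 minutes layover in Tehran → 8:26 PM UTC.
Add 9 hours and 24 minutes leg 2 → 5:50 AM UTC (Sep 22).
Add 5 hours and 15 minutes layover in Ravensport → 11:05 AM UTC.
Add 2 hours and 5 minutes leg 3 → 1:10 PM UTC.
Noumea is UTC+11:00, so local arrival = 1:10 PM + 11:00 = 12:10 AM on Sep 23.

12:10 AM on September 23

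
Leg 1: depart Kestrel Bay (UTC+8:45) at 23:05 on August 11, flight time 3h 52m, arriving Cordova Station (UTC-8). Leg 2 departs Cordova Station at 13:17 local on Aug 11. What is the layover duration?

3 hours 5 minutes

Convert departure to UTC: 23:05 − 8:45 = 14:20 UTC on Aug 11.
Add 3 hours 52 minutes flight time → 18:12 UTC.
Cordova Station is UTC−8:00, so local arrival = 18:12 − 8:00 = 10:12 on Aug 11.
Layover = 13:17 − 10:12 = 3 hours 5 minutes.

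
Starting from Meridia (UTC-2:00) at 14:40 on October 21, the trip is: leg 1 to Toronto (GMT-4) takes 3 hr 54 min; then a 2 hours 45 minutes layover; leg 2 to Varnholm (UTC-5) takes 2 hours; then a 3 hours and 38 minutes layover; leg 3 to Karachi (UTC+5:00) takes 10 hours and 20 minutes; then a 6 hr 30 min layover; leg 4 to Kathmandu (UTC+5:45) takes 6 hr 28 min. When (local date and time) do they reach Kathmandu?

Convert departure to UTC: 14:40 + 2:00 = 16:40 UTC on Oct 21.
Add 3 hours 54 minutes leg 1 → 20:34 UTC.
Add 2 hours 45 minutes layover in Toronto → 23:19 UTC.
Add 2 hours leg 2 → 01:19 UTC (Oct 22).
Add 3 hours 38 minutes layover in Varnholm → 04:57 UTC.
Add 10 hours 20 minutes leg 3 → 15:17 UTC.
Add 6 hours and 30 minutes layover in Karachi → 21:47 UTC.
Add 6 hours 28 minutes leg 4 → 04:15 UTC (Oct 23).
Kathmandu is UTC+5:45, so local arrival = 04:15 + 5:45 = 10:00 on Oct 23.

10:00 on October 23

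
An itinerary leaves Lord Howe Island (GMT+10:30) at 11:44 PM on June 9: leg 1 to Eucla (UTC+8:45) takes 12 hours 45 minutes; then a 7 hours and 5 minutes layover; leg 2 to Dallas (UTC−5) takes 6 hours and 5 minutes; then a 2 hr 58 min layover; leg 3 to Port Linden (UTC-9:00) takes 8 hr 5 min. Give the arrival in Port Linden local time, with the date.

5:12 PM on Jun 10

Convert departure to UTC: 11:44 PM − 10:30 = 1:14 PM UTC on Jun 9.
Add 12 hours 45 minutes leg 1 → 1:59 AM UTC (Jun 10).
Add 7 hours and 5 minutes layover in Eucla → 9:04 AM UTC.
Add 6 hours 5 minutes leg 2 → 3:09 PM UTC.
Add 2 hours and 58 minutes layover in Dallas → 6:07 PM UTC.
Add 8 hours and 5 minutes leg 3 → 2:12 AM UTC (Jun 11).
Port Linden is UTC−9:00, so local arrival = 2:12 AM − 9:00 = 5:12 PM on Jun 10.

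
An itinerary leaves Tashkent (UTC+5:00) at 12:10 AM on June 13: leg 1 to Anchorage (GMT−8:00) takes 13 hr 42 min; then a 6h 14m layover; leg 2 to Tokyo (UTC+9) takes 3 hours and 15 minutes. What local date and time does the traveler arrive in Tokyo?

Convert departure to UTC: 12:10 AM − 5:00 = 7:10 PM UTC on Jun 12.
Add 13 hours 42 minutes leg 1 → 8:52 AM UTC (Jun 13).
Add 6 hours 14 minutes layover in Anchorage → 3:06 PM UTC.
Add 3 hours 15 minutes leg 2 → 6:21 PM UTC.
Tokyo is UTC+9:00, so local arrival = 6:21 PM + 9:00 = 3:21 AM on Jun 14.

3:21 AM on June 14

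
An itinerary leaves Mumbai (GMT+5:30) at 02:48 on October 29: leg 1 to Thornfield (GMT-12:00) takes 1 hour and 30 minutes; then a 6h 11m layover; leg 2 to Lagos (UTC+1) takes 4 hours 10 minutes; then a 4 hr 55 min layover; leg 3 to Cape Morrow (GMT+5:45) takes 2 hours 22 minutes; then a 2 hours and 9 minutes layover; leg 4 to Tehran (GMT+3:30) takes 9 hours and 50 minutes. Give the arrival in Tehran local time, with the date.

Convert departure to UTC: 02:48 − 5:30 = 21:18 UTC on Oct 28.
Add 1 hour 30 minutes leg 1 → 22:48 UTC.
Add 6 hours 11 minutes layover in Thornfield → 04:59 UTC (Oct 29).
Add 4 hours 10 minutes leg 2 → 09:09 UTC.
Add 4 hours 55 minutes layover in Lagos → 14:04 UTC.
Add 2 hours and 22 minutes leg 3 → 16:26 UTC.
Add 2 hours and 9 minutes layover in Cape Morrow → 18:35 UTC.
Add 9 hours and 50 minutes leg 4 → 04:25 UTC (Oct 30).
Tehran is UTC+3:30, so local arrival = 04:25 + 3:30 = 07:55 on Oct 30.

07:55 on Oct 30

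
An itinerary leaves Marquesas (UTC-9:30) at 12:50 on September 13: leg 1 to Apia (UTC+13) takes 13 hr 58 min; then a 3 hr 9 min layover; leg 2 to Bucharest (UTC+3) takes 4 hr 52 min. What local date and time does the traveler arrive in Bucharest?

Convert departure to UTC: 12:50 + 9:30 = 22:20 UTC on Sep 13.
Add 13 hours and 58 minutes leg 1 → 12:18 UTC (Sep 14).
Add 3 hours and 9 minutes layover in Apia → 15:27 UTC.
Add 4 hours 52 minutes leg 2 → 20:19 UTC.
Bucharest is UTC+3:00, so local arrival = 20:19 + 3:00 = 23:19 on Sep 14.

23:19 on Sep 14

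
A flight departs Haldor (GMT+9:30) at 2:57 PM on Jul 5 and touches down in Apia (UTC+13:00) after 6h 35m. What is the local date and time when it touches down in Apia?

1:02 AM on July 6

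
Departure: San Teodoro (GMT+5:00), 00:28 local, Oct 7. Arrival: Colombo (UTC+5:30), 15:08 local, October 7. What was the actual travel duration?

14 hours 10 minutes

Colombo is 0:30 ahead of San Teodoro.
Clock-face elapsed time (ignoring zones) is 14 hours 40 minutes.
Actual elapsed = 14 hours 40 minutes − 0:30 = 14 hours 10 minutes.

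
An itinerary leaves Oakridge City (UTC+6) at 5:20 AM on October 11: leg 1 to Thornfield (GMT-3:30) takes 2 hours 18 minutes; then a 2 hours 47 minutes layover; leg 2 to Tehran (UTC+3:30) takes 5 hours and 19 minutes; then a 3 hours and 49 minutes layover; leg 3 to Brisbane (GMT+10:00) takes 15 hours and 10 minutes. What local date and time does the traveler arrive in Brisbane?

Convert departure to UTC: 5:20 AM − 6:00 = 11:20 PM UTC on Oct 10.
Add 2 hours and 18 minutes leg 1 → 1:38 AM UTC (Oct 11).
Add 2 hours 47 minutes layover in Thornfield → 4:25 AM UTC.
Add 5 hours and 19 minutes leg 2 → 9:44 AM UTC.
Add 3 hours 49 minutes layover in Tehran → 1:33 PM UTC.
Add 15 hours and 10 minutes leg 3 → 4:43 AM UTC (Oct 12).
Brisbane is UTC+10:00, so local arrival = 4:43 AM + 10:00 = 2:43 PM on Oct 12.

2:43 PM on Oct 12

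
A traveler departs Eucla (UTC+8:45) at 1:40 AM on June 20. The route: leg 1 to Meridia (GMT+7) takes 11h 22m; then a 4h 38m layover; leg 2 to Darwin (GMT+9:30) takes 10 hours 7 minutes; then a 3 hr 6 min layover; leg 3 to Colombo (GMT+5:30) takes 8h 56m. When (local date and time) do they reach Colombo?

Convert departure to UTC: 1:40 AM − 8:45 = 4:55 PM UTC on Jun 19.
Add 11 hours 22 minutes leg 1 → 4:17 AM UTC (Jun 20).
Add 4 hours 38 minutes layover in Meridia → 8:55 AM UTC.
Add 10 hours and 7 minutes leg 2 → 7:02 PM UTC.
Add 3 hours and 6 minutes layover in Darwin → 10:08 PM UTC.
Add 8 hours and 56 minutes leg 3 → 7:04 AM UTC (Jun 21).
Colombo is UTC+5:30, so local arrival = 7:04 AM + 5:30 = 12:34 PM on Jun 21.

12:34 PM on Jun 21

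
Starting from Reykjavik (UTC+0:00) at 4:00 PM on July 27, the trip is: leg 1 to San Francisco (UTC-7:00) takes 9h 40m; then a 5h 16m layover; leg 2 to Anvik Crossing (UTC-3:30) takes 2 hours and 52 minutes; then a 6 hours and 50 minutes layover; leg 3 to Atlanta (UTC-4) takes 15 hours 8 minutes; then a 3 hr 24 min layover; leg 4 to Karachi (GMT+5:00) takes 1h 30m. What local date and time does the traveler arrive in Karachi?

Reykjavik is at UTC+0, so departure is already 4:00 PM UTC on Jul 27.
Add 9 hours 40 minutes leg 1 → 1:40 AM UTC (Jul 28).
Add 5 hours 16 minutes layover in San Francisco → 6:56 AM UTC.
Add 2 hours and 52 minutes leg 2 → 9:48 AM UTC.
Add 6 hours 50 minutes layover in Anvik Crossing → 4:38 PM UTC.
Add 15 hours 8 minutes leg 3 → 7:46 AM UTC (Jul 29).
Add 3 hours 24 minutes layover in Atlanta → 11:10 AM UTC.
Add 1 hour 30 minutes leg 4 → 12:40 PM UTC.
Karachi is UTC+5:00, so local arrival = 12:40 PM + 5:00 = 5:40 PM on Jul 29.

5:40 PM on Jul 29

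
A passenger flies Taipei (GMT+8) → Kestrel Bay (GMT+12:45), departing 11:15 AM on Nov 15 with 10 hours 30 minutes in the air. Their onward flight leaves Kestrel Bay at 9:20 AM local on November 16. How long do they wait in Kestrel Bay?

Convert departure to UTC: 11:15 AM − 8:00 = 3:15 AM UTC on Nov 15.
Add 10 hours 30 minutes flight time → 1:45 PM UTC.
Kestrel Bay is UTC+12:45, so local arrival = 1:45 PM + 12:45 = 2:30 AM on Nov 16.
Layover = 9:20 AM − 2:30 AM = 6 hours 50 minutes.

6 hours 50 minutes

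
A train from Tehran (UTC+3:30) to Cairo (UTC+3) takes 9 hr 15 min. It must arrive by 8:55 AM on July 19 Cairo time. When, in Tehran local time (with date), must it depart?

12:10 AM on July 19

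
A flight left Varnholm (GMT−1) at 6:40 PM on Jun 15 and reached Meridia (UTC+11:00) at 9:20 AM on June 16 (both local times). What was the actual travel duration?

2 hours 40 minutes

Meridia is 12:00 ahead of Varnholm.
Clock-face elapsed time (ignoring zones) is 14 hours 40 minutes.
Actual elapsed = 14 hours 40 minutes − 12:00 = 2 hours 40 minutes.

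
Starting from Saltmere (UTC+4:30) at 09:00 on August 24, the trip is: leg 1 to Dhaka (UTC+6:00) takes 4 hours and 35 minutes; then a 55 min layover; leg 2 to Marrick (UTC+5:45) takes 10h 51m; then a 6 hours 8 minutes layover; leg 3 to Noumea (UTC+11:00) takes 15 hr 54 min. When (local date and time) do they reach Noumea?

Convert departure to UTC: 09:00 − 4:30 = 04:30 UTC on Aug 24.
Add 4 hours and 35 minutes leg 1 → 09:05 UTC.
Add 55 minutes layover in Dhaka → 10:00 UTC.
Add 10 hours and 51 minutes leg 2 → 20:51 UTC.
Add 6 hours and 8 minutes layover in Marrick → 02:59 UTC (Aug 25).
Add 15 hours and 54 minutes leg 3 → 18:53 UTC.
Noumea is UTC+11:00, so local arrival = 18:53 + 11:00 = 05:53 on Aug 26.

05:53 on August 26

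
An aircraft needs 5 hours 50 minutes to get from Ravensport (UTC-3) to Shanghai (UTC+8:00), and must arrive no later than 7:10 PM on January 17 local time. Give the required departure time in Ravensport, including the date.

2:20 AM on January 17

Target arrival in UTC: 7:10 PM − 8:00 = 11:10 AM on Jan 17.
Subtract 5 hours and 50 minutes → departure 5:20 AM UTC on Jan 17.
Ravensport is UTC−3:00: 5:20 AM − 3:00 = 2:20 AM on Jan 17.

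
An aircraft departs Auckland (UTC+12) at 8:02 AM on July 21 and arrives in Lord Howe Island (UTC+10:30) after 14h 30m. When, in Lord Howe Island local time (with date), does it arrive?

9:02 PM on Jul 21

Lord Howe Island is 1:30 behind Auckland.
After 14 hours 30 minutes it is 10:32 PM in Auckland.
Shift by the zone difference: 10:32 PM − 1:30 = 9:02 PM on Jul 21 in Lord Howe Island.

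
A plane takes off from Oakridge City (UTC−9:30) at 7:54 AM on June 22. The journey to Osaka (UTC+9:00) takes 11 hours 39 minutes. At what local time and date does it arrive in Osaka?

2:03 PM on Jun 23

Osaka is 18:30 ahead of Oakridge City.
After 11 hours and 39 minutes it is 7:33 PM in Oakridge City.
Shift by the zone difference: 7:33 PM + 18:30 = 2:03 PM on Jun 23 in Osaka.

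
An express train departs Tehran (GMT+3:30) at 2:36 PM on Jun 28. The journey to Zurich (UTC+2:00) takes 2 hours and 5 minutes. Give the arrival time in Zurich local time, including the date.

Convert departure to UTC: 2:36 PM − 3:30 = 11:06 AM UTC on Jun 28.
Add 2 hours 5 minutes travel time → 1:11 PM UTC.
Zurich is UTC+2:00, so local arrival = 1:11 PM + 2:00 = 3:11 PM on Jun 28.

3:11 PM on Jun 28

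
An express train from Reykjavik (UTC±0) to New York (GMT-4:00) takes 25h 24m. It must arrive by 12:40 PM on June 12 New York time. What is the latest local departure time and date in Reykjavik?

Target arrival in UTC: 12:40 PM + 4:00 = 4:40 PM on Jun 12.
Subtract 25 hours 24 minutes → departure 3:16 PM UTC on Jun 11.
Reykjavik is UTC+0, so departure is 3:16 PM on Jun 11.

3:16 PM on June 11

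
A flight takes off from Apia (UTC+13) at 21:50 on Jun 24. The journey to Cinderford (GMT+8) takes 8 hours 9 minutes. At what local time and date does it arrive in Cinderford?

Convert departure to UTC: 21:50 − 13:00 = 08:50 UTC on Jun 24.
Add 8 hours and 9 minutes travel time → 16:59 UTC.
Cinderford is UTC+8:00, so local arrival = 16:59 + 8:00 = 00:59 on Jun 25.

00:59 on June 25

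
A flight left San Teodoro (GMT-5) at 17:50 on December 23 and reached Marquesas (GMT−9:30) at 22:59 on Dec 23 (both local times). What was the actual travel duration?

Departure in UTC: 17:50 + 5:00 = 22:50 on Dec 23.
Arrival in UTC: 22:59 + 9:30 = 08:29 on Dec 24.
Elapsed = 08:29 − 22:50 (+1 day) = 9 hours 39 minutes.

9 hours 39 minutes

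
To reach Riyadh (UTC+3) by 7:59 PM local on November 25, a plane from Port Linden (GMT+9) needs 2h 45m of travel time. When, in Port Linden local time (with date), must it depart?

11:14 PM on November 25

Target arrival in UTC: 7:59 PM − 3:00 = 4:59 PM on Nov 25.
Subtract 2 hours 45 minutes → departure 2:14 PM UTC on Nov 25.
Port Linden is UTC+9:00: 2:14 PM + 9:00 = 11:14 PM on Nov 25.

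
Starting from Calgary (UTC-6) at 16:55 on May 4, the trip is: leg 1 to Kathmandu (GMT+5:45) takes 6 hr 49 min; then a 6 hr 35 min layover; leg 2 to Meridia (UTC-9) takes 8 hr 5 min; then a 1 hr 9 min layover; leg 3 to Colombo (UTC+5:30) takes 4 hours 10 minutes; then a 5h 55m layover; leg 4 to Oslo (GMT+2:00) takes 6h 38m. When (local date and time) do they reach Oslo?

Convert departure to UTC: 16:55 + 6:00 = 22:55 UTC on May 4.
Add 6 hours 49 minutes leg 1 → 05:44 UTC (May 5).
Add 6 hours 35 minutes layover in Kathmandu → 12:19 UTC.
Add 8 hours and 5 minutes leg 2 → 20:24 UTC.
Add 1 hour and 9 minutes layover in Meridia → 21:33 UTC.
Add 4 hours 10 minutes leg 3 → 01:43 UTC (May 6).
Add 5 hours and 55 minutes layover in Colombo → 07:38 UTC.
Add 6 hours and 38 minutes leg 4 → 14:16 UTC.
Oslo is UTC+2:00, so local arrival = 14:16 + 2:00 = 16:16 on May 6.

16:16 on May 6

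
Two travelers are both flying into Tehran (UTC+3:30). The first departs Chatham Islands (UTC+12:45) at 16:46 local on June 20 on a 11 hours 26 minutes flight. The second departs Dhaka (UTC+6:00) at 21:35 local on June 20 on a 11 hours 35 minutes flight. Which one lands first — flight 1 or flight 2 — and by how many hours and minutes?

the first, by 11 hours 43 minutes

Flight 1 in UTC: 16:46 − 12:45 = 04:01 on Jun 20.
+11 hours and 26 minutes → arrive 15:27 UTC on Jun 20.
Flight 2 in UTC: 21:35 − 6:00 = 15:35 on Jun 20.
+11 hours and 35 minutes → arrive 03:10 UTC on Jun 21.
Flight 1 lands earlier by 11 hours 43 minutes.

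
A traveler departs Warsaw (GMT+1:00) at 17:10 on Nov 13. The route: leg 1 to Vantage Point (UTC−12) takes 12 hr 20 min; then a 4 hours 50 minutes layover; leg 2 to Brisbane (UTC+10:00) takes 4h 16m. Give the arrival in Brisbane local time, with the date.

23:36 on November 14

Convert departure to UTC: 17:10 − 1:00 = 16:10 UTC on Nov 13.
Add 12 hours 20 minutes leg 1 → 04:30 UTC (Nov 14).
Add 4 hours and 50 minutes layover in Vantage Point → 09:20 UTC.
Add 4 hours 16 minutes leg 2 → 13:36 UTC.
Brisbane is UTC+10:00, so local arrival = 13:36 + 10:00 = 23:36 on Nov 14.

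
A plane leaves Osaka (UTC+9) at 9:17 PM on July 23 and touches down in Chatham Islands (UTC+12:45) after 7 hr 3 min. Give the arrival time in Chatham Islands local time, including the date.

8:05 AM on July 24

Convert departure to UTC: 9:17 PM − 9:00 = 12:17 PM UTC on Jul 23.
Add 7 hours 3 minutes travel time → 7:20 PM UTC.
Chatham Islands is UTC+12:45, so local arrival = 7:20 PM + 12:45 = 8:05 AM on Jul 24.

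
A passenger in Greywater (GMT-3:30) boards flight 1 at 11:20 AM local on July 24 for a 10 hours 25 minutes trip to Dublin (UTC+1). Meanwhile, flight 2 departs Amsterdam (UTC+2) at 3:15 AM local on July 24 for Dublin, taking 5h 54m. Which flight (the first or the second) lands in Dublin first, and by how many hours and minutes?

the second, by 18 hours 6 minutes

Flight 1 in UTC: 11:20 AM + 3:30 = 2:50 PM on Jul 24.
+10 hours and 25 minutes → arrive 1:15 AM UTC on Jul 25.
Flight 2 in UTC: 3:15 AM − 2:00 = 1:15 AM on Jul 24.
+5 hours and 54 minutes → arrive 7:09 AM UTC on Jul 24.
Flight 2 lands earlier by 18 hours 6 minutes.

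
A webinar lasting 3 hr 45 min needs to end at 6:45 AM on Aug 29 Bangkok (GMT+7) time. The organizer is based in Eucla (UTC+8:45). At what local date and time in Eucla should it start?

Target end time in UTC: 6:45 AM − 7:00 = 11:45 PM on Aug 28.
Subtract 3 hours 45 minutes → start 8:00 PM UTC on Aug 28.
Eucla is UTC+8:45: 8:00 PM + 8:45 = 4:45 AM on Aug 29.

4:45 AM on Aug 29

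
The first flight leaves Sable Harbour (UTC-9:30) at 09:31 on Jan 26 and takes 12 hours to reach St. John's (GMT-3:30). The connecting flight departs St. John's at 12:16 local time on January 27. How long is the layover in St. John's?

8 hours 45 minutes

Convert departure to UTC: 09:31 + 9:30 = 19:01 UTC on Jan 26.
Add 12 hours flight time → 07:01 UTC (Jan 27).
St. John's is UTC−3:30, so local arrival = 07:01 − 3:30 = 03:31 on Jan 27.
Layover = 12:16 − 03:31 = 8 hours 45 minutes.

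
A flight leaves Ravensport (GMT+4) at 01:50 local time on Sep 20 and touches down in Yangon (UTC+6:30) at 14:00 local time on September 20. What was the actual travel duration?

9 hours 40 minutes

Departure in UTC: 01:50 − 4:00 = 21:50 on Sep 19.
Arrival in UTC: 14:00 − 6:30 = 07:30 on Sep 20.
Elapsed = 07:30 − 21:50 (+1 day) = 9 hours 40 minutes.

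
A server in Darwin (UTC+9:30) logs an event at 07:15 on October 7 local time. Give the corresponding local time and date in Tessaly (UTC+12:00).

09:45 on Oct 7

In UTC: 07:15 − 9:30 = 21:45 on Oct 6.
Tessaly is UTC+12:00: 21:45 + 12:00 = 09:45 on Oct 7.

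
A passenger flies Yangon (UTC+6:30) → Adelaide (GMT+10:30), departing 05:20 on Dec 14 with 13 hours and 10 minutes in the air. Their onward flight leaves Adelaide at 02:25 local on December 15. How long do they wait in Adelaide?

Convert departure to UTC: 05:20 − 6:30 = 22:50 UTC on Dec 13.
Add 13 hours and 10 minutes flight time → 12:00 UTC (Dec 14).
Adelaide is UTC+10:30, so local arrival = 12:00 + 10:30 = 22:30 on Dec 14.
Layover = 02:25 − 22:30 (+1 day) = 3 hours 55 minutes.

3 hours 55 minutes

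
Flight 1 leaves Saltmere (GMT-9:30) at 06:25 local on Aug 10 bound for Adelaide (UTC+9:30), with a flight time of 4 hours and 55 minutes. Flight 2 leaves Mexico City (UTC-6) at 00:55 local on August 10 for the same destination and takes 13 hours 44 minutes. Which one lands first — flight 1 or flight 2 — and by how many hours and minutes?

Flight 1 in UTC: 06:25 + 9:30 = 15:55 on Aug 10.
+4 hours 55 minutes → arrive 20:50 UTC on Aug 10.
Flight 2 in UTC: 00:55 + 6:00 = 06:55 on Aug 10.
+13 hours 44 minutes → arrive 20:39 UTC on Aug 10.
Flight 2 lands earlier by 11 minutes.

the second, by 11 minutes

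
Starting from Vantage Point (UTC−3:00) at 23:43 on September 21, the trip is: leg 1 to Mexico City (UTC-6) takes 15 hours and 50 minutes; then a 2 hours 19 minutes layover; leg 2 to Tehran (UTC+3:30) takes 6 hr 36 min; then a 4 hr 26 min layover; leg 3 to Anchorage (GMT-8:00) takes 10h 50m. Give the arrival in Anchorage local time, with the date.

10:44 on September 23

Convert departure to UTC: 23:43 + 3:00 = 02:43 UTC on Sep 22.
Add 15 hours 50 minutes leg 1 → 18:33 UTC.
Add 2 hours and 19 minutes layover in Mexico City → 20:52 UTC.
Add 6 hours 36 minutes leg 2 → 03:28 UTC (Sep 23).
Add 4 hours 26 minutes layover in Tehran → 07:54 UTC.
Add 10 hours and 50 minutes leg 3 → 18:44 UTC.
Anchorage is UTC−8:00, so local arrival = 18:44 − 8:00 = 10:44 on Sep 23.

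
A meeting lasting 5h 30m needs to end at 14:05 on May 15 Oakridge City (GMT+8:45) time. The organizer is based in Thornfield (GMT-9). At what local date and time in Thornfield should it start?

14:50 on May 14

Target end time in UTC: 14:05 − 8:45 = 05:20 on May 15.
Subtract 5 hours and 30 minutes → start 23:50 UTC on May 14.
Thornfield is UTC−9:00: 23:50 − 9:00 = 14:50 on May 14.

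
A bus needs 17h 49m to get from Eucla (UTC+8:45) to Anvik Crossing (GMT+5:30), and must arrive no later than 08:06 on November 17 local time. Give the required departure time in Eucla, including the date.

Target arrival in UTC: 08:06 − 5:30 = 02:36 on Nov 17.
Subtract 17 hours 49 minutes → departure 08:47 UTC on Nov 16.
Eucla is UTC+8:45: 08:47 + 8:45 = 17:32 on Nov 16.

17:32 on November 16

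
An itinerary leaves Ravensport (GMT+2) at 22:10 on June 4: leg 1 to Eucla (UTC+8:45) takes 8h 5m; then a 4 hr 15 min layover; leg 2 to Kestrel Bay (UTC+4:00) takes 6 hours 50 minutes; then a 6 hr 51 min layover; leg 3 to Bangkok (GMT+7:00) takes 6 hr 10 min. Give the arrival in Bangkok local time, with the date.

Convert departure to UTC: 22:10 − 2:00 = 20:10 UTC on Jun 4.
Add 8 hours and 5 minutes leg 1 → 04:15 UTC (Jun 5).
Add 4 hours 15 minutes layover in Eucla → 08:30 UTC.
Add 6 hours and 50 minutes leg 2 → 15:20 UTC.
Add 6 hours and 51 minutes layover in Kestrel Bay → 22:11 UTC.
Add 6 hours and 10 minutes leg 3 → 04:21 UTC (Jun 6).
Bangkok is UTC+7:00, so local arrival = 04:21 + 7:00 = 11:21 on Jun 6.

11:21 on Jun 6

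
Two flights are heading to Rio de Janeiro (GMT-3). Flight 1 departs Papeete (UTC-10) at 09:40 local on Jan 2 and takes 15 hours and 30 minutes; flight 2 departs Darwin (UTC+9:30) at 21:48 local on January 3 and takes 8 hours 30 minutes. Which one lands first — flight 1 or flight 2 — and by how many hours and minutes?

the first, by 9 hours 38 minutes

Flight 1 in UTC: 09:40 + 10:00 = 19:40 on Jan 2.
+15 hours 30 minutes → arrive 11:10 UTC on Jan 3.
Flight 2 in UTC: 21:48 − 9:30 = 12:18 on Jan 3.
+8 hours and 30 minutes → arrive 20:48 UTC on Jan 3.
Flight 1 lands earlier by 9 hours 38 minutes.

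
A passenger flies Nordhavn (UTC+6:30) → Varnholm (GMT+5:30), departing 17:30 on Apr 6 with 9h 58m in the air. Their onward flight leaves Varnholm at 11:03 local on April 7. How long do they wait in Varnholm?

8 hours 35 minutes

Convert departure to UTC: 17:30 − 6:30 = 11:00 UTC on Apr 6.
Add 9 hours and 58 minutes flight time → 20:58 UTC.
Varnholm is UTC+5:30, so local arrival = 20:58 + 5:30 = 02:28 on Apr 7.
Layover = 11:03 − 02:28 = 8 hours 35 minutes.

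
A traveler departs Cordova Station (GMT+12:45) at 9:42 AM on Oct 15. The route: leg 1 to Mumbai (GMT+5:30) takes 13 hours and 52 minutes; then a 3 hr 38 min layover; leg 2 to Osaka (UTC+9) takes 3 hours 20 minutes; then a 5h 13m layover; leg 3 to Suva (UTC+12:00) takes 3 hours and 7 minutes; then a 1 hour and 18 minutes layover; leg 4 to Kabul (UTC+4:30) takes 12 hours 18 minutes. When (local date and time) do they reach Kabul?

8:13 PM on October 16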